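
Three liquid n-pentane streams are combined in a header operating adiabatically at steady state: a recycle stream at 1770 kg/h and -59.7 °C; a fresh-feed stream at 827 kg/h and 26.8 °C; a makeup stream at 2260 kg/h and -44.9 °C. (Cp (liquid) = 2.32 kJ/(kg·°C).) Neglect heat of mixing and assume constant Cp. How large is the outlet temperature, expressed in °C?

Adiabatic, steady state ⇒ Σ ṁᵢCp,ᵢ(T_out − Tᵢ) = 0
Σ ṁᵢCp,ᵢTᵢ = 1770×2.32×-59.7 + 827×2.32×26.8 + 2260×2.32×-44.9 = -429150
Σ ṁᵢCp,ᵢ = 1770×2.32 + 827×2.32 + 2260×2.32 = 11268
T_out = -429150 / 11268 = -38.085 °C

T_out = -38.1 °C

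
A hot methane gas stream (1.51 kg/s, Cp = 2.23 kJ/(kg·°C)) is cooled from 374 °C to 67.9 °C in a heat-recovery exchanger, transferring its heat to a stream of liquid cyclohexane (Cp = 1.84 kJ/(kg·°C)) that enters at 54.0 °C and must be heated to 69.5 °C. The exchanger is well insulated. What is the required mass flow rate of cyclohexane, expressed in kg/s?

Heat released by hot stream: Q = 1.51 × 2.23 × (374 − 67.9) = 1030.7 kJ/s
Energy balance on cold side (adiabatic exchanger): Q = ṁ_c·Cp_c·(T_c,out − T_c,in)
ṁ_c = 1030.7 / [1.84 × (69.5 − 54.0)] = 36.141 kg/s

ṁ_c = 36.1 kg/s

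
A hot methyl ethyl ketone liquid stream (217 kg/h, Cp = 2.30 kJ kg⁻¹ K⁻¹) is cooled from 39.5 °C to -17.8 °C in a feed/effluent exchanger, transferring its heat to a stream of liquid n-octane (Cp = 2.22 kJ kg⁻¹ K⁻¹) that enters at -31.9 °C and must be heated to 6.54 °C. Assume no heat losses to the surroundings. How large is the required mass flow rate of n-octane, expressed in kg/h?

Heat released by hot stream: Q = 217 × 2.30 × (39.5 − -17.8) = 28598 kJ/h
Energy balance on cold side (adiabatic exchanger): Q = ṁ_c·Cp_c·(T_c,out − T_c,in)
ṁ_c = 28598 / [2.22 × (6.54 − -31.9)] = 335.12 kg/h

ṁ_c = 335 kg/h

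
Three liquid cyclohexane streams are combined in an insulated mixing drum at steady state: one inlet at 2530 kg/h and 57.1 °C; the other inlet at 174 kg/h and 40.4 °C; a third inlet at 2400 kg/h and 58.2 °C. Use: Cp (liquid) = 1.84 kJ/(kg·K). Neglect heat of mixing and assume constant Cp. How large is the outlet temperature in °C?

T_out = 57.0 °C

No heat crosses the boundary, so H_out = H_in.
Σ ṁᵢCp,ᵢTᵢ = 2530×1.84×57.1 + 174×1.84×40.4 + 2400×1.84×58.2 = 535760
Σ ṁᵢCp,ᵢ = 2530×1.84 + 174×1.84 + 2400×1.84 = 9391.4
T_out = 535760 / 9391.4 = 57.048 °C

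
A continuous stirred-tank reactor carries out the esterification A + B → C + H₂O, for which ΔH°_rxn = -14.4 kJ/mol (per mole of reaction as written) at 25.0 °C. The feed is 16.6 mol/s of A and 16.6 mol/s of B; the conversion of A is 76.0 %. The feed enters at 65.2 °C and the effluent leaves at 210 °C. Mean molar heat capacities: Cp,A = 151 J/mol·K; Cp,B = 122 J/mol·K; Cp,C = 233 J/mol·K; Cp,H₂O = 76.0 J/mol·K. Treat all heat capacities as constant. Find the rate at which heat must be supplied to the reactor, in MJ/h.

Extent of reaction ξ = 0.760 × 16.6 = 12.616 mol/s
Reaction term: ξ·ΔH°_rxn = 12.616 × -14.4 = -181.67 kJ/s
Sensible, feed 65.2→25 °C: -182.18 kJ/s
Outlet flows (mol/s): A 3.984, B 3.984, C 12.616, H₂O 12.616
Sensible, products 25→210 °C: 922.41 kJ/s
Q = ΔH = 558.56 kJ/s = 558.56 kW
Heat supplied = 2010.8 MJ/h

Q_in = 2010 MJ/h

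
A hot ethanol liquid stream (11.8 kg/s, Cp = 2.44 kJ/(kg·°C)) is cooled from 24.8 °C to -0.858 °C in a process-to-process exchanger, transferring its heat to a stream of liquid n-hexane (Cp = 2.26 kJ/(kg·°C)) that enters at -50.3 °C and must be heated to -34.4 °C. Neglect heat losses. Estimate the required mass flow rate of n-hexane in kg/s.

ṁ_c = 20.6 kg/s

Heat released by hot stream: Q = 11.8 × 2.44 × (24.8 − -0.858) = 738.75 kJ/s
Energy balance on cold side (adiabatic exchanger): Q = ṁ_c·Cp_c·(T_c,out − T_c,in)
ṁ_c = 738.75 / [2.26 × (-34.4 − -50.3)] = 20.558 kg/s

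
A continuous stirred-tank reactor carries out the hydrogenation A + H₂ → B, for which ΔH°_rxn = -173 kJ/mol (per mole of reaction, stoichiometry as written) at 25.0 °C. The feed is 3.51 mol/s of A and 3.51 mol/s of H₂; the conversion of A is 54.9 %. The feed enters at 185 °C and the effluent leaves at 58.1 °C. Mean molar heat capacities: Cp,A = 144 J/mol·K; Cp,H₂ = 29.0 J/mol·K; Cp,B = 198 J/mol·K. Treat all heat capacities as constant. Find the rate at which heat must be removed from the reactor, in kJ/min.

Extent of reaction ξ = 0.549 × 3.51 = 1.927 mol/s
Reaction term: ξ·ΔH°_rxn = 1.927 × -173 = -333.37 kJ/s
Sensible, feed 185→25 °C: -97.157 kJ/s
Outlet flows (mol/s): A 1.583, H₂ 1.583, B 1.927
Sensible, products 25→58.1 °C: 21.694 kJ/s
Q = ΔH = -408.83 kJ/s = -408.83 kW
Heat removed = 24530 kJ/min

Q_out = 24500 kJ/min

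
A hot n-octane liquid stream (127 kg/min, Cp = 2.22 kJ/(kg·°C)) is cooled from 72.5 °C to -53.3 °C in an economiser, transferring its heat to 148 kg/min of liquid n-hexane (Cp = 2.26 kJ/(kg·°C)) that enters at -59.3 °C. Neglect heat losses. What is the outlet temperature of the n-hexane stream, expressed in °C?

Heat released by hot stream: Q = 127 × 2.22 × (72.5 − -53.3) = 35468 kJ/min
Energy balance on cold side (adiabatic exchanger): Q = ṁ_c·Cp_c·(T_c,out − T_c,in)
T_c,out = -59.3 + 35468/(148 × 2.26) = 46.739 °C

T_c,out = 46.7 °C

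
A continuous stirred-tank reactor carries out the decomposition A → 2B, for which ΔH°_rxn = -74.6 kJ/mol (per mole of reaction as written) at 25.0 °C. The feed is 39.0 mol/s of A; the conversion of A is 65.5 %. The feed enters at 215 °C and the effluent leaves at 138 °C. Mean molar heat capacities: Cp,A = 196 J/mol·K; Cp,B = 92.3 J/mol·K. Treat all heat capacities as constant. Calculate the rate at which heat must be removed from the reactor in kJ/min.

Q_out = 152000 kJ/min

Extent of reaction ξ = 0.655 × 39.0 = 25.545 mol/s
Reaction term: ξ·ΔH°_rxn = 25.545 × -74.6 = -1905.7 kJ/s
Sensible, feed 215→25 °C: -1452.4 kJ/s
Outlet flows (mol/s): A 13.455, B 51.09
Sensible, products 25→138 °C: 830.86 kJ/s
Q = ΔH = -2527.2 kJ/s = -2527.2 kW
Heat removed = 151630 kJ/min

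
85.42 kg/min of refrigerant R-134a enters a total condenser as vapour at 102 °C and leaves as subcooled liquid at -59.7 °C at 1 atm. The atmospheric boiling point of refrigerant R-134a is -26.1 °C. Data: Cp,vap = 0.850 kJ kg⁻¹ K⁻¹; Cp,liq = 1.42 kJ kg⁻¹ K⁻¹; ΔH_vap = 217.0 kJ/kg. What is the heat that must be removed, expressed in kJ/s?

vapour 102→-26.1 °C: -108.88 kJ/kg
condensation at -26.1 °C: -217 kJ/kg
liquid -26.1→-59.7 °C: -47.712 kJ/kg
Δh = -108.88 + -217 + -47.712 = -373.6 kJ/kg
Q = ṁ·Δh = 85.42 kg/min × -373.6 kJ/kg = -31913 kJ/min
|Q| = 531.88 kW

Q_c = 532 kJ/s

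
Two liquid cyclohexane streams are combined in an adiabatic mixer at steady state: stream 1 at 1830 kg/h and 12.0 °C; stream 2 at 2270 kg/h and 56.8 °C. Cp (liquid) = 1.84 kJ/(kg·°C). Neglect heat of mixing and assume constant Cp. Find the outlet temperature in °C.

Adiabatic, steady state ⇒ Σ ṁᵢCp,ᵢ(T_out − Tᵢ) = 0
Σ ṁᵢCp,ᵢTᵢ = 1830×1.84×12.0 + 2270×1.84×56.8 = 277650
Σ ṁᵢCp,ᵢ = 1830×1.84 + 2270×1.84 = 7544
T_out = 277650 / 7544 = 36.804 °C

T_out = 36.8 °C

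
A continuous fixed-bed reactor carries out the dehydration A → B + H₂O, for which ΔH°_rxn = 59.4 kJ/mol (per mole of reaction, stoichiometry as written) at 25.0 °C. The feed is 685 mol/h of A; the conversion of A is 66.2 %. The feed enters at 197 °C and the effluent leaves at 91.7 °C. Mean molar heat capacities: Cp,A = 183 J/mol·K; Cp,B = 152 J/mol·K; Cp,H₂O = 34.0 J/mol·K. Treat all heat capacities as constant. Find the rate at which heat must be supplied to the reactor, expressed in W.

Q_in = 3840 W

Extent of reaction ξ = 0.662 × 685 = 453.47 mol/h
Reaction term: ξ·ΔH°_rxn = 453.47 × 59.4 = 26936 kJ/h
Sensible, feed 197→25 °C: -21561 kJ/h
Outlet flows (mol/h): A 231.53, B 453.47, H₂O 453.47
Sensible, products 25→91.7 °C: 8451.9 kJ/h
Q = ΔH = 13827 kJ/h = 3.8408 kW
Heat supplied = 3840.8 W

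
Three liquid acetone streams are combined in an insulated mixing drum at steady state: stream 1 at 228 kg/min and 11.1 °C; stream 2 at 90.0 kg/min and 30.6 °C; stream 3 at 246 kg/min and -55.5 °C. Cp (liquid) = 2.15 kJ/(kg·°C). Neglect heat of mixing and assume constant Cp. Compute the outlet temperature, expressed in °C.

T_out = -14.8 °C

Adiabatic, steady state ⇒ Σ ṁᵢCp,ᵢ(T_out − Tᵢ) = 0
T_out = Σ ṁᵢCp,ᵢTᵢ / Σ ṁᵢCp,ᵢ
      = -17992 / 1212.6 = -14.837 °C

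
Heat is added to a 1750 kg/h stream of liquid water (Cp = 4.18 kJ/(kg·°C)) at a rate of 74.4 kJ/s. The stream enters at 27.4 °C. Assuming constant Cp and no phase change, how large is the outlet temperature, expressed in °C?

Q = 74.4 kJ/s = 267840 kJ/h
ΔT = Q/(ṁ·Cp) = 267840/(1750×4.18) = 36.615 K
T_out = 27.4 + 36.615 = 64.015 °C

T_out = 64.0 °C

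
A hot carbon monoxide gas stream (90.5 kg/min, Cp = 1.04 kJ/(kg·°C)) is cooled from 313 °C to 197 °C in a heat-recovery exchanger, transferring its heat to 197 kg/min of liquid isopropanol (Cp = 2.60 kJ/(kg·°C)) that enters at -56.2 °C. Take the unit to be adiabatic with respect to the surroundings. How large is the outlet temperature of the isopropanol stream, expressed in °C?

T_c,out = -34.9 °C

Heat released by hot stream: Q = 90.5 × 1.04 × (313 − 197) = 10918 kJ/min
Energy balance on cold side (adiabatic exchanger): Q = ṁ_c·Cp_c·(T_c,out − T_c,in)
T_c,out = -56.2 + 10918/(197 × 2.60) = -34.884 °C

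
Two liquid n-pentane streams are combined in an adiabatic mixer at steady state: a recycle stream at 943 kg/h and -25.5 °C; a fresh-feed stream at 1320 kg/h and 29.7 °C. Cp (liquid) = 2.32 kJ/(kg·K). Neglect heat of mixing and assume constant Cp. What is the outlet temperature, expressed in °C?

T_out = 6.70 °C

Energy balance with Q = 0: Σ ṁᵢCp,ᵢ(T_out − Tᵢ) = 0
T_out = Σ ṁᵢCp,ᵢTᵢ / Σ ṁᵢCp,ᵢ
      = 35165 / 5250.2 = 6.698 °C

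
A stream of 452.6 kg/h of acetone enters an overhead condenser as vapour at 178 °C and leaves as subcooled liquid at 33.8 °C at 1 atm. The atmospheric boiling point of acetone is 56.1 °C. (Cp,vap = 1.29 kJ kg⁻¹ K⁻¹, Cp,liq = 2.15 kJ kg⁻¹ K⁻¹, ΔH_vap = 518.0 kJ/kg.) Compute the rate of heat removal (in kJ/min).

Q_c = 5460 kJ/min

vapour 178→56.1 °C: -157.25 kJ/kg
condensation at 56.1 °C: -518 kJ/kg
liquid 56.1→33.8 °C: -47.945 kJ/kg
Δh = -157.25 + -518 + -47.945 = -723.2 kJ/kg
Q = ṁ·Δh = 452.6 kg/h × -723.2 kJ/kg = -327320 kJ/h
|Q| = 90.922 kW = 5455.3 kJ/min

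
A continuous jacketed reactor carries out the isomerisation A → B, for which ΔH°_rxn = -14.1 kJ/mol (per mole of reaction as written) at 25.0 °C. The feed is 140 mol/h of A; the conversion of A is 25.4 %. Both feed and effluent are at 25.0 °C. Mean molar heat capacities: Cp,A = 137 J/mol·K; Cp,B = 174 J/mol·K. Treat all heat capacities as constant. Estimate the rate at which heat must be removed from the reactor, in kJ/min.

Extent of reaction ξ = 0.254 × 140 = 35.56 mol/h
Reaction term: ξ·ΔH°_rxn = 35.56 × -14.1 = -501.4 kJ/h
Q = ΔH = -501.4 kJ/h = -0.13928 kW
Heat removed = 8.3566 kJ/min

Q_out = 8.36 kJ/min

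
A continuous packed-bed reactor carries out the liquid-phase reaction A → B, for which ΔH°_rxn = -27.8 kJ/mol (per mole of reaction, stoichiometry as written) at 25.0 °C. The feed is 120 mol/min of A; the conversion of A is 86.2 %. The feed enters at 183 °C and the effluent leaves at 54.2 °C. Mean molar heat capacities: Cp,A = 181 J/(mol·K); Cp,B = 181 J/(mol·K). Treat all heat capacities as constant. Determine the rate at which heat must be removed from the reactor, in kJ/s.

Q_out = 94.6 kJ/s

Extent of reaction ξ = 0.862 × 120 = 103.44 mol/min
Reaction term: ξ·ΔH°_rxn = 103.44 × -27.8 = -2875.6 kJ/min
Sensible, feed 183→25 °C: -3431.8 kJ/min
Outlet flows (mol/min): A 16.56, B 103.44
Sensible, products 25→54.2 °C: 634.22 kJ/min
Q = ΔH = -5673.2 kJ/min = -94.553 kW
Heat removed = 94.553 kJ/s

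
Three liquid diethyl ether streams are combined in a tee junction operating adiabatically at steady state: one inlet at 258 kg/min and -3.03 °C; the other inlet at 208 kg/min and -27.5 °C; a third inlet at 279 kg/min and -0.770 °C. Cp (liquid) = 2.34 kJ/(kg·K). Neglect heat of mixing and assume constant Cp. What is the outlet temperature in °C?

Energy balance with Q = 0: Σ ṁᵢCp,ᵢ(T_out − Tᵢ) = 0
Σ ṁᵢCp,ᵢTᵢ = 258×2.34×-3.03 + 208×2.34×-27.5 + 279×2.34×-0.770 = -15717
Σ ṁᵢCp,ᵢ = 258×2.34 + 208×2.34 + 279×2.34 = 1743.3
T_out = -15717 / 1743.3 = -9.0155 °C

T_out = -9.02 °C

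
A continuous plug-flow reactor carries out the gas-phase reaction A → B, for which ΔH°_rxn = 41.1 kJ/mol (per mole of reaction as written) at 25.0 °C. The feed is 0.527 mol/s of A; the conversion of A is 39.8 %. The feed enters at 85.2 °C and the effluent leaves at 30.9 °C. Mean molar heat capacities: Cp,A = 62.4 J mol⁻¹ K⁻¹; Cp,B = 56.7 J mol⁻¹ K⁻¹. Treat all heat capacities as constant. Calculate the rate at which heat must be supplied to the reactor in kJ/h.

Q_in = 24600 kJ/h

Extent of reaction ξ = 0.398 × 0.527 = 0.20975 mol/s
Reaction term: ξ·ΔH°_rxn = 0.20975 × 41.1 = 8.6206 kJ/s
Sensible, feed 85.2→25 °C: -1.9797 kJ/s
Outlet flows (mol/s): A 0.31725, B 0.20975
Sensible, products 25→30.9 °C: 0.18697 kJ/s
Q = ΔH = 6.8279 kJ/s = 6.8279 kW
Heat supplied = 24580 kJ/h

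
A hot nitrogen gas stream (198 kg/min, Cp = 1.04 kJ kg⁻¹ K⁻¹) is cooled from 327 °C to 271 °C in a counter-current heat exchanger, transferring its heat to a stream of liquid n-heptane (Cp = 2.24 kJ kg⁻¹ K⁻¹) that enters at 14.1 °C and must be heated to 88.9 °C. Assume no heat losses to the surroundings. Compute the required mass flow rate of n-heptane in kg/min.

ṁ_c = 68.8 kg/min

Heat released by hot stream: Q = 198 × 1.04 × (327 − 271) = 11532 kJ/min
Energy balance on cold side (adiabatic exchanger): Q = ṁ_c·Cp_c·(T_c,out − T_c,in)
ṁ_c = 11532 / [2.24 × (88.9 − 14.1)] = 68.824 kg/min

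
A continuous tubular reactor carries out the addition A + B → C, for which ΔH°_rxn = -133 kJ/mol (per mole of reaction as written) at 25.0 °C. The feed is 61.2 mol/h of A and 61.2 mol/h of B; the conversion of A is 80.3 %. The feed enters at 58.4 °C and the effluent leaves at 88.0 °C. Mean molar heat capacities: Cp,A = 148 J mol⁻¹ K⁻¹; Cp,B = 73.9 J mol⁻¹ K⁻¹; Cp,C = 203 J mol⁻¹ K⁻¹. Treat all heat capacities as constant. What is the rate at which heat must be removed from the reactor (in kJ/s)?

Extent of reaction ξ = 0.803 × 61.2 = 49.144 mol/h
Reaction term: ξ·ΔH°_rxn = 49.144 × -133 = -6536.1 kJ/h
Sensible, feed 58.4→25 °C: -453.58 kJ/h
Outlet flows (mol/h): A 12.056, B 12.056, C 49.144
Sensible, products 25→88.0 °C: 797.04 kJ/h
Q = ΔH = -6192.6 kJ/h = -1.7202 kW
Heat removed = 1.7202 kJ/s

Q_out = 1.72 kJ/s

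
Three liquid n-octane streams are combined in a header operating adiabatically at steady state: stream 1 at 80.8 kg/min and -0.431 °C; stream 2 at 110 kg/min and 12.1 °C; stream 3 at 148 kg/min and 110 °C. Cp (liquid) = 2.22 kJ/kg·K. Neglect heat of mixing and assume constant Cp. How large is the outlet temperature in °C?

T_out = 51.9 °C

No heat crosses the boundary, so H_out = H_in.
T_out = Σ ṁᵢCp,ᵢTᵢ / Σ ṁᵢCp,ᵢ
      = 39019 / 752.14 = 51.878 °C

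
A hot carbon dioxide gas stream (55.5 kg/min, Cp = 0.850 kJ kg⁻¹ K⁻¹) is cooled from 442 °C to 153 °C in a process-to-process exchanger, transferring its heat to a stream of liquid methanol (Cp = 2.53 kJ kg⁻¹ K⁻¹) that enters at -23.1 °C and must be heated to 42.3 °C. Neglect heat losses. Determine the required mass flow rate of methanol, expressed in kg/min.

ṁ_c = 82.4 kg/min

Heat released by hot stream: Q = 55.5 × 0.850 × (442 − 153) = 13634 kJ/min
Energy balance on cold side (adiabatic exchanger): Q = ṁ_c·Cp_c·(T_c,out − T_c,in)
ṁ_c = 13634 / [2.53 × (42.3 − -23.1)] = 82.397 kg/min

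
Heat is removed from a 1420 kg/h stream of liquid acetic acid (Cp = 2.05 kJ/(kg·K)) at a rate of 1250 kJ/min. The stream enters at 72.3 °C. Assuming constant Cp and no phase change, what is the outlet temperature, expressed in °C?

T_out = 46.5 °C

Q = 1250 kJ/min = 75000 kJ/h
ΔT = Q/(ṁ·Cp) = 75000/(1420×2.05) = 25.764 K
T_out = 72.3 − 25.764 = 46.536 °C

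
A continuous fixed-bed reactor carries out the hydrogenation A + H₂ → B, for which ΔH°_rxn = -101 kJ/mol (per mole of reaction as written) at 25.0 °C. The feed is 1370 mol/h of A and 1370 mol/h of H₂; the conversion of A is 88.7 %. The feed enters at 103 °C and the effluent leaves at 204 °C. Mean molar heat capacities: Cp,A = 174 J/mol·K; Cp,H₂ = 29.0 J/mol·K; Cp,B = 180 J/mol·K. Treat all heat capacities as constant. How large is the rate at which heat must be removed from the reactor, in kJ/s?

Q_out = 27.7 kJ/s

Extent of reaction ξ = 0.887 × 1370 = 1215.2 mol/h
Reaction term: ξ·ΔH°_rxn = 1215.2 × -101 = -122730 kJ/h
Sensible, feed 103→25 °C: -21693 kJ/h
Outlet flows (mol/h): A 154.81, H₂ 154.81, B 1215.2
Sensible, products 25→204 °C: 44779 kJ/h
Q = ΔH = -99648 kJ/h = -27.68 kW
Heat removed = 27.68 kJ/s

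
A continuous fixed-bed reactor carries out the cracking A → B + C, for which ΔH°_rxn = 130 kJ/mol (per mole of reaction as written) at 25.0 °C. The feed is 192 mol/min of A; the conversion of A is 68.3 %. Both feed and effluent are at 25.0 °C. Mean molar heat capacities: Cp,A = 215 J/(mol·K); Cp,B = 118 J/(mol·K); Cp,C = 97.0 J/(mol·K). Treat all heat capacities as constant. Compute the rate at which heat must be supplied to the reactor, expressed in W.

Extent of reaction ξ = 0.683 × 192 = 131.14 mol/min
Reaction term: ξ·ΔH°_rxn = 131.14 × 130 = 17048 kJ/min
Q = ΔH = 17048 kJ/min = 284.13 kW
Heat supplied = 284130 W

Q_in = 284000 W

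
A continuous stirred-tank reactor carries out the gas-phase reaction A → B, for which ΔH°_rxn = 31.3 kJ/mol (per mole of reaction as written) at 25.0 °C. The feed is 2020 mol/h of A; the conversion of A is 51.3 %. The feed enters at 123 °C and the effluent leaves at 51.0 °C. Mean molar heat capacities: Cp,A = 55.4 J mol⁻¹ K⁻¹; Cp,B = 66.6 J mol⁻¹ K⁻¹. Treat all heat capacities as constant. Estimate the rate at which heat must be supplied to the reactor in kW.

Q_in = 6.86 kW

Extent of reaction ξ = 0.513 × 2020 = 1036.3 mol/h
Reaction term: ξ·ΔH°_rxn = 1036.3 × 31.3 = 32435 kJ/h
Sensible, feed 123→25 °C: -10967 kJ/h
Outlet flows (mol/h): A 983.74, B 1036.3
Sensible, products 25→51.0 °C: 3211.4 kJ/h
Q = ΔH = 24679 kJ/h = 6.8554 kW
Heat supplied = 6.8554 kW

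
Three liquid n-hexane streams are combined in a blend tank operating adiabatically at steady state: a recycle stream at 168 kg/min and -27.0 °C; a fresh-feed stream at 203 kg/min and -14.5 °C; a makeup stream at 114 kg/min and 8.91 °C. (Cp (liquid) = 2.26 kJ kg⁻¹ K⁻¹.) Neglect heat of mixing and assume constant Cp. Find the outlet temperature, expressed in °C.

T_out = -13.3 °C

Energy balance with Q = 0: Σ ṁᵢCp,ᵢ(T_out − Tᵢ) = 0
Σ ṁᵢCp,ᵢTᵢ = 168×2.26×-27.0 + 203×2.26×-14.5 + 114×2.26×8.91 = -14608
Σ ṁᵢCp,ᵢ = 168×2.26 + 203×2.26 + 114×2.26 = 1096.1
T_out = -14608 / 1096.1 = -13.327 °C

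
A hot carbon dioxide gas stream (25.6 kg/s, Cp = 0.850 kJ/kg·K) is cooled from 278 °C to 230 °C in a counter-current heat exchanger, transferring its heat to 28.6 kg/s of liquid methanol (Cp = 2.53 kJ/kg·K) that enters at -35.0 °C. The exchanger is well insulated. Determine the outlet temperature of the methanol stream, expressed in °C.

Heat released by hot stream: Q = 25.6 × 0.850 × (278 − 230) = 1044.5 kJ/s
Energy balance on cold side (adiabatic exchanger): Q = ṁ_c·Cp_c·(T_c,out − T_c,in)
T_c,out = -35.0 + 1044.5/(28.6 × 2.53) = -20.565 °C

T_c,out = -20.6 °C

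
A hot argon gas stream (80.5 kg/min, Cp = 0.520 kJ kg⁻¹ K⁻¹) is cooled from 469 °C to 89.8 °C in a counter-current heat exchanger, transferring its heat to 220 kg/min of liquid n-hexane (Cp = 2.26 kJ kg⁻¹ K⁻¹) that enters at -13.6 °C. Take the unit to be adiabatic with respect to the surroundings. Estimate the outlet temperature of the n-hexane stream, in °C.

T_c,out = 18.3 °C

Heat released by hot stream: Q = 80.5 × 0.520 × (469 − 89.8) = 15873 kJ/min
Energy balance on cold side (adiabatic exchanger): Q = ṁ_c·Cp_c·(T_c,out − T_c,in)
T_c,out = -13.6 + 15873/(220 × 2.26) = 18.325 °C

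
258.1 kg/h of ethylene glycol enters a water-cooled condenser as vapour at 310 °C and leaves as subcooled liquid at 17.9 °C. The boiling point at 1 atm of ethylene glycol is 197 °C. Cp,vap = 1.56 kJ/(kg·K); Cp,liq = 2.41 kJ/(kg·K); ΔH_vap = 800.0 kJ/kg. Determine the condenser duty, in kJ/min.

Q_c = 6060 kJ/min

vapour 310→197 °C: -176.28 kJ/kg
condensation at 197 °C: -800 kJ/kg
liquid 197→17.9 °C: -431.63 kJ/kg
Δh = -176.28 + -800 + -431.63 = -1407.9 kJ/kg
Q = ṁ·Δh = 258.1 kg/h × -1407.9 kJ/kg = -363380 kJ/h
|Q| = 100.94 kW = 6056.4 kJ/min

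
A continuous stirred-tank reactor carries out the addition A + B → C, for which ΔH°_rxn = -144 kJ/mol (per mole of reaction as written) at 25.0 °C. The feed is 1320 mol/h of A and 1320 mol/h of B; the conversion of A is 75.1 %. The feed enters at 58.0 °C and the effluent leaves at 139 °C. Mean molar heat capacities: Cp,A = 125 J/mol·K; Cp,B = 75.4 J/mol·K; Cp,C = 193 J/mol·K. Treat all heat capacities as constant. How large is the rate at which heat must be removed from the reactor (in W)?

Q_out = 33900 W

Extent of reaction ξ = 0.751 × 1320 = 991.32 mol/h
Reaction term: ξ·ΔH°_rxn = 991.32 × -144 = -142750 kJ/h
Sensible, feed 58.0→25 °C: -8729.4 kJ/h
Outlet flows (mol/h): A 328.68, B 328.68, C 991.32
Sensible, products 25→139 °C: 29320 kJ/h
Q = ΔH = -122160 kJ/h = -33.933 kW
Heat removed = 33933 W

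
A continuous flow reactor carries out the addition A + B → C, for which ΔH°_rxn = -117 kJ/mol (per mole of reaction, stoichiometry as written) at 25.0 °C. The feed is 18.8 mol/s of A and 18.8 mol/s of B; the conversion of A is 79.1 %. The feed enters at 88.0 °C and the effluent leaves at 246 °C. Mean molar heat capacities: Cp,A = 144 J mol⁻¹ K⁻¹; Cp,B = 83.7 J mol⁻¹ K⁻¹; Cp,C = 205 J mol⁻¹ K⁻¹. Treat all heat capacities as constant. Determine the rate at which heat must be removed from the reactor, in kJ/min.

Q_out = 68300 kJ/min

Extent of reaction ξ = 0.791 × 18.8 = 14.871 mol/s
Reaction term: ξ·ΔH°_rxn = 14.871 × -117 = -1739.9 kJ/s
Sensible, feed 88.0→25 °C: -269.69 kJ/s
Outlet flows (mol/s): A 3.9292, B 3.9292, C 14.871
Sensible, products 25→246 °C: 871.45 kJ/s
Q = ΔH = -1138.1 kJ/s = -1138.1 kW
Heat removed = 68288 kJ/min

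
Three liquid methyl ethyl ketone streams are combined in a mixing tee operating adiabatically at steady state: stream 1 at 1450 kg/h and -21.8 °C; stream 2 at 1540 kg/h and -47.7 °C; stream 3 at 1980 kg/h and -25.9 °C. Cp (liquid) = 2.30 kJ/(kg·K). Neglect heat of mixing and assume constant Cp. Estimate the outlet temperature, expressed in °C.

T_out = -31.5 °C

No heat crosses the boundary, so H_out = H_in.
Σ ṁᵢCp,ᵢTᵢ = 1450×2.30×-21.8 + 1540×2.30×-47.7 + 1980×2.30×-25.9 = -359600
Σ ṁᵢCp,ᵢ = 1450×2.30 + 1540×2.30 + 1980×2.30 = 11431
T_out = -359600 / 11431 = -31.459 °C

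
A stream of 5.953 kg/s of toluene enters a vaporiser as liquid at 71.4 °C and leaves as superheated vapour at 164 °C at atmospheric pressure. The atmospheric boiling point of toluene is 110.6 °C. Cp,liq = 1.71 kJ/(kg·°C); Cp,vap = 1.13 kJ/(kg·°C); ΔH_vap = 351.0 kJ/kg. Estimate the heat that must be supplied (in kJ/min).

liquid 71.4→110.6 °C: 67.032 kJ/kg
vaporisation at 110.6 °C: 351 kJ/kg
vapour 110.6→164 °C: 60.342 kJ/kg
Δh = 67.032 + 351 + 60.342 = 478.37 kJ/kg
Q = ṁ·Δh = 5.953 kg/s × 478.37 kJ/kg = 2847.8 kJ/s
|Q| = 2847.8 kW = 170870 kJ/min

Q = 171000 kJ/min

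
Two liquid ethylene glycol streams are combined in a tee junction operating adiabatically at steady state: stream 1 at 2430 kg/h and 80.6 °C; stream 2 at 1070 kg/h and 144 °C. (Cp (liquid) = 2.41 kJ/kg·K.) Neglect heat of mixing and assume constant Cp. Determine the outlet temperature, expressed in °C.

No heat crosses the boundary, so H_out = H_in.
T_out = Σ ṁᵢCp,ᵢTᵢ / Σ ṁᵢCp,ᵢ
      = 843350 / 8435 = 99.982 °C

T_out = 100 °C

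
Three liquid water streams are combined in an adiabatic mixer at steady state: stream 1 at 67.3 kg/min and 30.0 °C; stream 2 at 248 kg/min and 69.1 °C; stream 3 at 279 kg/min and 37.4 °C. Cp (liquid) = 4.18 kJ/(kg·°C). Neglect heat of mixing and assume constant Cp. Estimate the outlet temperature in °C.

T_out = 49.8 °C

Adiabatic, steady state ⇒ Σ ṁᵢCp,ᵢ(T_out − Tᵢ) = 0
Σ ṁᵢCp,ᵢTᵢ = 67.3×4.18×30.0 + 248×4.18×69.1 + 279×4.18×37.4 = 123690
Σ ṁᵢCp,ᵢ = 67.3×4.18 + 248×4.18 + 279×4.18 = 2484.2
T_out = 123690 / 2484.2 = 49.79 °C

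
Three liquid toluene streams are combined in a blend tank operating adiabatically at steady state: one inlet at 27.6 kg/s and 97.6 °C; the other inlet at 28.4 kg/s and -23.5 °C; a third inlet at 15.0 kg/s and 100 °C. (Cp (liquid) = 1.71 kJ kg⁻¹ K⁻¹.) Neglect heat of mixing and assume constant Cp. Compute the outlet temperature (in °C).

T_out = 49.7 °C

No heat crosses the boundary, so H_out = H_in.
Σ ṁᵢCp,ᵢTᵢ = 27.6×1.71×97.6 + 28.4×1.71×-23.5 + 15.0×1.71×100 = 6030.1
Σ ṁᵢCp,ᵢ = 27.6×1.71 + 28.4×1.71 + 15.0×1.71 = 121.41
T_out = 6030.1 / 121.41 = 49.667 °C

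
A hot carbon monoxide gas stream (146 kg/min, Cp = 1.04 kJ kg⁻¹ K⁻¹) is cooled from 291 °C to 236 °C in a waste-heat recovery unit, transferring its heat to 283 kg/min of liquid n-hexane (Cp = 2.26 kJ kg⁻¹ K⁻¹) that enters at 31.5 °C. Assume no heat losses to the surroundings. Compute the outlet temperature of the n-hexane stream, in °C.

Heat released by hot stream: Q = 146 × 1.04 × (291 − 236) = 8351.2 kJ/min
Energy balance on cold side (adiabatic exchanger): Q = ṁ_c·Cp_c·(T_c,out − T_c,in)
T_c,out = 31.5 + 8351.2/(283 × 2.26) = 44.557 °C

T_c,out = 44.6 °C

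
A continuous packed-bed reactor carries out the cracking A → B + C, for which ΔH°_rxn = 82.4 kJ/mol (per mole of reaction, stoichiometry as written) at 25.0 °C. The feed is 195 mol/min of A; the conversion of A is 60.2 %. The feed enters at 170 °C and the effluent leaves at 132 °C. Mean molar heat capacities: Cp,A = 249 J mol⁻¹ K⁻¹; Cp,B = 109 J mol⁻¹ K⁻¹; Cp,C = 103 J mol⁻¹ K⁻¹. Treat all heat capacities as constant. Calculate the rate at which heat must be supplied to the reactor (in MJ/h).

Extent of reaction ξ = 0.602 × 195 = 117.39 mol/min
Reaction term: ξ·ΔH°_rxn = 117.39 × 82.4 = 9672.9 kJ/min
Sensible, feed 170→25 °C: -7040.5 kJ/min
Outlet flows (mol/min): A 77.61, B 117.39, C 117.39
Sensible, products 25→132 °C: 4730.6 kJ/min
Q = ΔH = 7363.1 kJ/min = 122.72 kW
Heat supplied = 441.79 MJ/h

Q_in = 442 MJ/h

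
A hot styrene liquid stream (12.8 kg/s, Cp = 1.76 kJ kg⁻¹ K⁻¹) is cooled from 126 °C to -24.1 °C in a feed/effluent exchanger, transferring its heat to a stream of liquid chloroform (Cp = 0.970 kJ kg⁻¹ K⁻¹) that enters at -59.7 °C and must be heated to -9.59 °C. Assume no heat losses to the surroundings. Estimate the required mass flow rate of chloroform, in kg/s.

ṁ_c = 69.6 kg/s

Heat released by hot stream: Q = 12.8 × 1.76 × (126 − -24.1) = 3381.5 kJ/s
Energy balance on cold side (adiabatic exchanger): Q = ṁ_c·Cp_c·(T_c,out − T_c,in)
ṁ_c = 3381.5 / [0.970 × (-9.59 − -59.7)] = 69.568 kg/s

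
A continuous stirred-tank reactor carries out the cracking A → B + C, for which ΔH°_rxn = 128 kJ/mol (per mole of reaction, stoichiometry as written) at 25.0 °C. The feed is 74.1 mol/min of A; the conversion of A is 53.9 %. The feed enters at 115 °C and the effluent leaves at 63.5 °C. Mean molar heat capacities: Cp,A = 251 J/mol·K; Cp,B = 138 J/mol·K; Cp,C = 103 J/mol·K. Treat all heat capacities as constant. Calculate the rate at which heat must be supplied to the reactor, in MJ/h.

Q_in = 248 MJ/h

Extent of reaction ξ = 0.539 × 74.1 = 39.94 mol/min
Reaction term: ξ·ΔH°_rxn = 39.94 × 128 = 5112.3 kJ/min
Sensible, feed 115→25 °C: -1673.9 kJ/min
Outlet flows (mol/min): A 34.16, B 39.94, C 39.94
Sensible, products 25→63.5 °C: 700.69 kJ/min
Q = ΔH = 4139.1 kJ/min = 68.985 kW
Heat supplied = 248.34 MJ/h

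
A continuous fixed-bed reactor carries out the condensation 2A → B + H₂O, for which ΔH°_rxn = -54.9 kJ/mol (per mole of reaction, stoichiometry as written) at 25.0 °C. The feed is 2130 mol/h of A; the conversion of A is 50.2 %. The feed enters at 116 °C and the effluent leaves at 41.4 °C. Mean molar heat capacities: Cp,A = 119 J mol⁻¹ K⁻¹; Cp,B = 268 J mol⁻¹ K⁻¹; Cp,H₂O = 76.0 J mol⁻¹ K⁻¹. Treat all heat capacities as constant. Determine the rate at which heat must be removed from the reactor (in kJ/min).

Q_out = 789 kJ/min

Extent of reaction ξ = 0.502 × 2130 / 2 = 534.63 mol/h
Reaction term: ξ·ΔH°_rxn = 534.63 × -54.9 = -29351 kJ/h
Sensible, feed 116→25 °C: -23066 kJ/h
Outlet flows (mol/h): A 1060.7, B 534.63, H₂O 534.63
Sensible, products 25→41.4 °C: 5086.3 kJ/h
Q = ΔH = -47331 kJ/h = -13.147 kW
Heat removed = 788.84 kJ/min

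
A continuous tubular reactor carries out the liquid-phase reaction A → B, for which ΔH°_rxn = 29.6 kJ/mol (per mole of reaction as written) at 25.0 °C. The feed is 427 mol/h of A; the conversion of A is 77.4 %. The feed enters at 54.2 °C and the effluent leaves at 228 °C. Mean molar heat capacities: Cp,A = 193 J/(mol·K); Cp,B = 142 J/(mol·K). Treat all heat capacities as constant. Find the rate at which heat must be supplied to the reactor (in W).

Q_in = 5750 W

Extent of reaction ξ = 0.774 × 427 = 330.5 mol/h
Reaction term: ξ·ΔH°_rxn = 330.5 × 29.6 = 9782.7 kJ/h
Sensible, feed 54.2→25 °C: -2406.4 kJ/h
Outlet flows (mol/h): A 96.502, B 330.5
Sensible, products 25→228 °C: 13308 kJ/h
Q = ΔH = 20684 kJ/h = 5.7456 kW
Heat supplied = 5745.6 W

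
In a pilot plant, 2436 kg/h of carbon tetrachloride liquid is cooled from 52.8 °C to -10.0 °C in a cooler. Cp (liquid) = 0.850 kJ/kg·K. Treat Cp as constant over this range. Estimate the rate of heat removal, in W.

Q = ṁ·Cp·ΔT = 2436 × 0.850 × (-10.0 − 52.8) = -130030 kJ/h
Converting: 130030 / 3600 s = 36.12 kW
Cooling duty = 36120 W

Q_c = 36100 W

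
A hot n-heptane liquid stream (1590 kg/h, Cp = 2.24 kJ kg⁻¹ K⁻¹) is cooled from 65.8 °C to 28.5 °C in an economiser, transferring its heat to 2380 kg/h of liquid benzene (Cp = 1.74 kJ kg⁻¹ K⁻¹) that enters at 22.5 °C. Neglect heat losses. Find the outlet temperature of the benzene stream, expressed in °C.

T_c,out = 54.6 °C

Heat released by hot stream: Q = 1590 × 2.24 × (65.8 − 28.5) = 132850 kJ/h
Energy balance on cold side (adiabatic exchanger): Q = ṁ_c·Cp_c·(T_c,out − T_c,in)
T_c,out = 22.5 + 132850/(2380 × 1.74) = 54.58 °C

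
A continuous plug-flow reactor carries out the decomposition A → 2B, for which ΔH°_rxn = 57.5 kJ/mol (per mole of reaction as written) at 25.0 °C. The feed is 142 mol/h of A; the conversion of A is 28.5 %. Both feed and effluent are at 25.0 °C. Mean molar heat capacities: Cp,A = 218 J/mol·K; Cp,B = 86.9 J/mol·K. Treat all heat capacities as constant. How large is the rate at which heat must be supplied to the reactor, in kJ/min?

Q_in = 38.8 kJ/min

Extent of reaction ξ = 0.285 × 142 = 40.47 mol/h
Reaction term: ξ·ΔH°_rxn = 40.47 × 57.5 = 2327 kJ/h
Q = ΔH = 2327 kJ/h = 0.6464 kW
Heat supplied = 38.784 kJ/min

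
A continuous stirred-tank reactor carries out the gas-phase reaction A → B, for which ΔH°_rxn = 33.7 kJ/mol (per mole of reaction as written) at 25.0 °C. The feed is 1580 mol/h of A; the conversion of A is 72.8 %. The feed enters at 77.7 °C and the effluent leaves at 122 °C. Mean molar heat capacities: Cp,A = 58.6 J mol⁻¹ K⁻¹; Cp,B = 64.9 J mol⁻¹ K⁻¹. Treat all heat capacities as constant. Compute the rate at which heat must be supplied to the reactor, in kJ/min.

Q_in = 726 kJ/min

Extent of reaction ξ = 0.728 × 1580 = 1150.2 mol/h
Reaction term: ξ·ΔH°_rxn = 1150.2 × 33.7 = 38763 kJ/h
Sensible, feed 77.7→25 °C: -4879.4 kJ/h
Outlet flows (mol/h): A 429.76, B 1150.2
Sensible, products 25→122 °C: 9683.9 kJ/h
Q = ΔH = 43568 kJ/h = 12.102 kW
Heat supplied = 726.13 kJ/min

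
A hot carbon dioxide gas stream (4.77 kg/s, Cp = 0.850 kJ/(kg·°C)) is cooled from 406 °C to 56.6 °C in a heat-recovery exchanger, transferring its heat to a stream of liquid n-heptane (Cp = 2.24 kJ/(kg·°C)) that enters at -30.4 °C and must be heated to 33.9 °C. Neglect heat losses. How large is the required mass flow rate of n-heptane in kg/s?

Heat released by hot stream: Q = 4.77 × 0.850 × (406 − 56.6) = 1416.6 kJ/s
Energy balance on cold side (adiabatic exchanger): Q = ṁ_c·Cp_c·(T_c,out − T_c,in)
ṁ_c = 1416.6 / [2.24 × (33.9 − -30.4)] = 9.8356 kg/s

ṁ_c = 9.84 kg/s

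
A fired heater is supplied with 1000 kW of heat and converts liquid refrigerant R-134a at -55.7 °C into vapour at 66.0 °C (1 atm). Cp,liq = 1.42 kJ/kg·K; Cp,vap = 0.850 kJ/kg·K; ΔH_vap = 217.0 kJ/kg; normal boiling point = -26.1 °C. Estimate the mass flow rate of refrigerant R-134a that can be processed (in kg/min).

ṁ = 178 kg/min

Δh = 1.42×(-26.1−-55.7) + 217.0 + 0.850×(66.0−-26.1) = 337.32 kJ/kg
Q = 1000 kW = 1000 kJ/s = 60000 kJ/min
ṁ = Q/Δh = 60000 / 337.32 = 177.87 kg/min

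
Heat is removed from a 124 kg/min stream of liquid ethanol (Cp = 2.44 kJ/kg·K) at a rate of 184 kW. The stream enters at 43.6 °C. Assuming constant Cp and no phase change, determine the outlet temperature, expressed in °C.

T_out = 7.11 °C

Q = 184 kW = 11040 kJ/min
ΔT = Q/(ṁ·Cp) = 11040/(124×2.44) = 36.489 K
T_out = 43.6 − 36.489 = 7.1114 °C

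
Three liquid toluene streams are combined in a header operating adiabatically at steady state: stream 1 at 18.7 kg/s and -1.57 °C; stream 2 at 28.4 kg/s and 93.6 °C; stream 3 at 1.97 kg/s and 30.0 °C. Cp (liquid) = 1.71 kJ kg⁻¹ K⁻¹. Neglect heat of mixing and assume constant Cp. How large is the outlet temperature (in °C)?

Adiabatic, steady state ⇒ Σ ṁᵢCp,ᵢ(T_out − Tᵢ) = 0
Σ ṁᵢCp,ᵢTᵢ = 18.7×1.71×-1.57 + 28.4×1.71×93.6 + 1.97×1.71×30.0 = 4596.4
Σ ṁᵢCp,ᵢ = 18.7×1.71 + 28.4×1.71 + 1.97×1.71 = 83.91
T_out = 4596.4 / 83.91 = 54.779 °C

T_out = 54.8 °C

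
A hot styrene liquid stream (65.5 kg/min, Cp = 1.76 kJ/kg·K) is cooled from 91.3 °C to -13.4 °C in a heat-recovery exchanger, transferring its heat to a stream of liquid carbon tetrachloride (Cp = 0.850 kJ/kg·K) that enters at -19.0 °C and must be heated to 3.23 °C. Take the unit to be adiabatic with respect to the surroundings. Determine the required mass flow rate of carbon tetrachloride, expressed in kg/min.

Heat released by hot stream: Q = 65.5 × 1.76 × (91.3 − -13.4) = 12070 kJ/min
Energy balance on cold side (adiabatic exchanger): Q = ṁ_c·Cp_c·(T_c,out − T_c,in)
ṁ_c = 12070 / [0.850 × (3.23 − -19.0)] = 638.77 kg/min

ṁ_c = 639 kg/min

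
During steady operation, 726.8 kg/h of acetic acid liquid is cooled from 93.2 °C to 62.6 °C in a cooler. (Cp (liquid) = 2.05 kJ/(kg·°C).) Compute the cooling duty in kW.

Q_c = 12.7 kW

Q = ṁ·Cp·ΔT = 726.8 × 2.05 × (62.6 − 93.2) = -45592 kJ/h
Converting: 45592 / 3600 s = 12.664 kW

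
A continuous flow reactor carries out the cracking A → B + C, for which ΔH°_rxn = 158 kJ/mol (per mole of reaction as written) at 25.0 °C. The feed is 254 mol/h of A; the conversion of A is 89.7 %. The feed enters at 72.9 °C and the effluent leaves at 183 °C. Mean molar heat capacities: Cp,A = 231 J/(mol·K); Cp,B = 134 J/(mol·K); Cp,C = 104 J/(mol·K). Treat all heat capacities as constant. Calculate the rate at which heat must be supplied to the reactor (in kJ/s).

Extent of reaction ξ = 0.897 × 254 = 227.84 mol/h
Reaction term: ξ·ΔH°_rxn = 227.84 × 158 = 35998 kJ/h
Sensible, feed 72.9→25 °C: -2810.5 kJ/h
Outlet flows (mol/h): A 26.162, B 227.84, C 227.84
Sensible, products 25→183 °C: 9522.5 kJ/h
Q = ΔH = 42710 kJ/h = 11.864 kW
Heat supplied = 11.864 kJ/s

Q_in = 11.9 kJ/s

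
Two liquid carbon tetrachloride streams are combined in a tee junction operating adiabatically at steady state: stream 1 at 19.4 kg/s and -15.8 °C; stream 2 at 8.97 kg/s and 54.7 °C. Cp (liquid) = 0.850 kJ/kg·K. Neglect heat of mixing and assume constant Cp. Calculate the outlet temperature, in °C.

T_out = 6.49 °C

Adiabatic, steady state ⇒ Σ ṁᵢCp,ᵢ(T_out − Tᵢ) = 0
T_out = Σ ṁᵢCp,ᵢTᵢ / Σ ṁᵢCp,ᵢ
      = 156.52 / 24.114 = 6.4906 °C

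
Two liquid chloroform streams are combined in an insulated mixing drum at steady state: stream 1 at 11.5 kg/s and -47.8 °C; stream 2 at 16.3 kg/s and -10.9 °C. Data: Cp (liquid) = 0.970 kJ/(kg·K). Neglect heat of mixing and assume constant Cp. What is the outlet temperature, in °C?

T_out = -26.2 °C

No heat crosses the boundary, so H_out = H_in.
Σ ṁᵢCp,ᵢTᵢ = 11.5×0.970×-47.8 + 16.3×0.970×-10.9 = -705.55
Σ ṁᵢCp,ᵢ = 11.5×0.970 + 16.3×0.970 = 26.966
T_out = -705.55 / 26.966 = -26.164 °C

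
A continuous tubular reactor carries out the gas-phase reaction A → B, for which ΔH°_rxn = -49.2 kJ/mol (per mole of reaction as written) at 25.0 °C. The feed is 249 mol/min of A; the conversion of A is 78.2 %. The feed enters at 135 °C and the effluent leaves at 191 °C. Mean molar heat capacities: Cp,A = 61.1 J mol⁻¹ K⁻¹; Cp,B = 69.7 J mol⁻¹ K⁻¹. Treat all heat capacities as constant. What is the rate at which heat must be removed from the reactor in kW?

Q_out = 141 kW

Extent of reaction ξ = 0.782 × 249 = 194.72 mol/min
Reaction term: ξ·ΔH°_rxn = 194.72 × -49.2 = -9580.1 kJ/min
Sensible, feed 135→25 °C: -1673.5 kJ/min
Outlet flows (mol/min): A 54.282, B 194.72
Sensible, products 25→191 °C: 2803.5 kJ/min
Q = ΔH = -8450.2 kJ/min = -140.84 kW
Heat removed = 140.84 kW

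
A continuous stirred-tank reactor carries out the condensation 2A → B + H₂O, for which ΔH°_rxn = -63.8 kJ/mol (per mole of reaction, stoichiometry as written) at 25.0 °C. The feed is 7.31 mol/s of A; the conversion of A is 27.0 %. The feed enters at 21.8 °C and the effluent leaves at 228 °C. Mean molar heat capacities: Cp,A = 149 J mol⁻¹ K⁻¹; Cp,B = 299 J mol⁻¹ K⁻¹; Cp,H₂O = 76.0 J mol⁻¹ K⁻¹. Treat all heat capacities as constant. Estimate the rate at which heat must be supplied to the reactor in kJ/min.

Q_in = 10600 kJ/min

Extent of reaction ξ = 0.270 × 7.31 / 2 = 0.98685 mol/s
Reaction term: ξ·ΔH°_rxn = 0.98685 × -63.8 = -62.961 kJ/s
Sensible, feed 21.8→25 °C: 3.4854 kJ/s
Outlet flows (mol/s): A 5.3363, B 0.98685, H₂O 0.98685
Sensible, products 25→228 °C: 236.53 kJ/s
Q = ΔH = 177.06 kJ/s = 177.06 kW
Heat supplied = 10623 kJ/min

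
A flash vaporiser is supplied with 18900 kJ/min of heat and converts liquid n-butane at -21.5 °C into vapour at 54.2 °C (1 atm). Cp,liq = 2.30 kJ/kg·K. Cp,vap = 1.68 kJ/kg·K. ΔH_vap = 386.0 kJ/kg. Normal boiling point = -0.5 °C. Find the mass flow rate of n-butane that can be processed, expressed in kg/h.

ṁ = 2160 kg/h

Δh = 2.30×(-0.5−-21.5) + 386.0 + 1.68×(54.2−-0.5) = 526.2 kJ/kg
Q = 18900 kJ/min = 315 kJ/s = 1.134e+06 kJ/h
ṁ = Q/Δh = 1.134e+06 / 526.2 = 2155.1 kg/h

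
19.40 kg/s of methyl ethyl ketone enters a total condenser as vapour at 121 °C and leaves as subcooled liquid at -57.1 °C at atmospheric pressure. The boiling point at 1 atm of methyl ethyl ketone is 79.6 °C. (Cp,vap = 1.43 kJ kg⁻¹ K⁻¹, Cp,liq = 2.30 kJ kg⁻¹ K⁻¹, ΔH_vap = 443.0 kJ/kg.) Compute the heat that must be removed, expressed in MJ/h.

vapour 121→79.6 °C: -59.202 kJ/kg
condensation at 79.6 °C: -443 kJ/kg
liquid 79.6→-57.1 °C: -314.41 kJ/kg
Δh = -59.202 + -443 + -314.41 = -816.61 kJ/kg
Q = ṁ·Δh = 19.40 kg/s × -816.61 kJ/kg = -15842 kJ/s
|Q| = 15842 kW = 57032 MJ/h

Q_c = 57000 MJ/h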